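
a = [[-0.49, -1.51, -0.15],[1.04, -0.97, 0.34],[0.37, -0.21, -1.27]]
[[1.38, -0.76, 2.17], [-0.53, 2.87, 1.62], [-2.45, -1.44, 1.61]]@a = [[-0.66, -1.8, -3.22], [3.84, -2.32, -1.0], [0.3, 4.76, -2.17]]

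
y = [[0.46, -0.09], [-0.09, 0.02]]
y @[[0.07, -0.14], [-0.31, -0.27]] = [[0.06, -0.04], [-0.01, 0.01]]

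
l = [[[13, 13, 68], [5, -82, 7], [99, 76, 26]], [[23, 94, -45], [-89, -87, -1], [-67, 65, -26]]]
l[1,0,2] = -45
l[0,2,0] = 99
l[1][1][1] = -87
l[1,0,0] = 23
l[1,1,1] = -87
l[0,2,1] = 76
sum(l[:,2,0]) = 32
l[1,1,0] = -89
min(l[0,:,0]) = 5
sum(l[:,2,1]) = 141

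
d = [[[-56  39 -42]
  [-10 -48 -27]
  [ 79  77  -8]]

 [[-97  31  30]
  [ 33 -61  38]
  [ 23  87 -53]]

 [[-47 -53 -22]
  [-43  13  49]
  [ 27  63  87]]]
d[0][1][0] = -10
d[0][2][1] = 77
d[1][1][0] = 33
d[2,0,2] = -22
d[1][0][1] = 31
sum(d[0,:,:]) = 4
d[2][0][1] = -53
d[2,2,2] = 87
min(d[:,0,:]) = -97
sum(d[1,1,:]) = 10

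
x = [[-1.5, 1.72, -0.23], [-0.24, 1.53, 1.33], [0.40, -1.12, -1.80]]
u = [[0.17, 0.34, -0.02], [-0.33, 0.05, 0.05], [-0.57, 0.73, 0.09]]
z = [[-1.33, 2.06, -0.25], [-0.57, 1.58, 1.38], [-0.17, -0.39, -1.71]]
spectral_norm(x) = 3.27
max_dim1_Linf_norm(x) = 1.8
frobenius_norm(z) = 3.73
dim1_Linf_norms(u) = [0.34, 0.33, 0.73]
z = u + x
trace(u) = 0.31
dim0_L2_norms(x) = [1.57, 2.56, 2.25]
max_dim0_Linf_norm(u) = 0.73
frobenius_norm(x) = 3.75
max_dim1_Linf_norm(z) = 2.06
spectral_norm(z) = 3.12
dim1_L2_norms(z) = [2.46, 2.17, 1.76]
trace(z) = -1.46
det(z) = 0.26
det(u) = -0.00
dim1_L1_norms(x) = [3.45, 3.1, 3.32]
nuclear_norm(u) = 1.39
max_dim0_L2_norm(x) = 2.56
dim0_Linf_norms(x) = [1.5, 1.72, 1.8]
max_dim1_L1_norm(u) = 1.39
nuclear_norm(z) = 5.20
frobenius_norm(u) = 1.06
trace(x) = -1.77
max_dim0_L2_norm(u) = 0.81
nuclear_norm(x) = 5.44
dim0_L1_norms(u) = [1.07, 1.12, 0.16]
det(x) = 2.15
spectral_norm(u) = 0.98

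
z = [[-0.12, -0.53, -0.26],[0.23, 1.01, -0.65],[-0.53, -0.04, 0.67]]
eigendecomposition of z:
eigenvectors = [[-0.88+0.00j, -0.33+0.22j, -0.33-0.22j], [(-0.08+0j), 0.83+0.00j, (0.83-0j)], [-0.48+0.00j, (-0.02-0.4j), -0.02+0.40j]]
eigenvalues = [(-0.31+0j), (0.94+0.37j), (0.94-0.37j)]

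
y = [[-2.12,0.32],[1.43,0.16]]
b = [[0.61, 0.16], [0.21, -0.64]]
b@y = [[-1.06, 0.22], [-1.36, -0.04]]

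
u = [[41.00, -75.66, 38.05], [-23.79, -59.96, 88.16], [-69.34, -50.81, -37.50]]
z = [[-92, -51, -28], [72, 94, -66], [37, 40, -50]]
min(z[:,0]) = -92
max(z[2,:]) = 40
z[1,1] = 94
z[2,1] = 40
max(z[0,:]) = -28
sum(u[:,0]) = -52.13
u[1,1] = -59.96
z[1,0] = 72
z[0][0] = -92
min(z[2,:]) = -50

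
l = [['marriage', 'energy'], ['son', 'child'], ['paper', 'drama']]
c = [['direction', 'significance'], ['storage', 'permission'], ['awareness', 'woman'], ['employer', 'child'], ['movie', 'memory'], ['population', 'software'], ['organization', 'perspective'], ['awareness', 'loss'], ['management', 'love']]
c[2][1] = 'woman'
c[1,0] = 'storage'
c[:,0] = ['direction', 'storage', 'awareness', 'employer', 'movie', 'population', 'organization', 'awareness', 'management']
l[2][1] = 'drama'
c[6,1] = 'perspective'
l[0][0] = 'marriage'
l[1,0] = 'son'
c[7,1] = 'loss'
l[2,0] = 'paper'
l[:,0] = ['marriage', 'son', 'paper']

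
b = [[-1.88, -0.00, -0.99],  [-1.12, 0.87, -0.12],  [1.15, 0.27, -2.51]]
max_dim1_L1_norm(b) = 3.93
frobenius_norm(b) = 3.77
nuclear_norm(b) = 6.00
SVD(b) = [[0.01, 0.87, -0.5],[-0.12, 0.5, 0.86],[0.99, 0.05, 0.11]] @ diag([2.7917663520454847, 2.4111753906769544, 0.7924480241507866]) @ [[0.45, 0.06, -0.89],[-0.88, 0.19, -0.43],[0.14, 0.98, 0.13]]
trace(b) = -3.52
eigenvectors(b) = [[0.19+0.62j, 0.19-0.62j, -0.03+0.00j], [(0.02+0.23j), 0.02-0.23j, (1+0j)], [(0.73+0j), 0.73-0.00j, 0.07+0.00j]]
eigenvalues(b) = [(-2.2+1.06j), (-2.2-1.06j), (0.89+0j)]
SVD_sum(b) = [[0.02, 0.0, -0.03], [-0.16, -0.02, 0.31], [1.24, 0.16, -2.47]] + [[-1.84, 0.39, -0.9], [-1.06, 0.22, -0.52], [-0.11, 0.02, -0.05]] + [[-0.06, -0.39, -0.05], [0.10, 0.67, 0.09], [0.01, 0.09, 0.01]]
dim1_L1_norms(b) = [2.87, 2.11, 3.93]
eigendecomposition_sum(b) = [[-0.94+0.83j, (0.01+0.09j), -0.49-1.02j], [-0.40+0.22j, -0.00+0.03j, (-0.09-0.4j)], [(0.59+1.29j), 0.10+0.02j, (-1.26+0.2j)]] + [[(-0.94-0.83j), (0.01-0.09j), (-0.49+1.02j)], [-0.40-0.22j, (-0-0.03j), -0.09+0.40j], [0.59-1.29j, 0.10-0.02j, -1.26-0.20j]] + [[0.01+0.00j, (-0.02-0j), -0.00+0.00j], [(-0.33-0j), 0.88+0.00j, (0.06-0j)], [-0.02-0.00j, (0.06+0j), -0j]]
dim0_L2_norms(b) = [2.47, 0.91, 2.7]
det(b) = 5.33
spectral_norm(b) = 2.79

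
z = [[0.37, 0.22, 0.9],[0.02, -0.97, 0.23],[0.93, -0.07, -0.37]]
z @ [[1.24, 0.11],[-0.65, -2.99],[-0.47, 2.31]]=[[-0.11, 1.46],[0.55, 3.43],[1.37, -0.54]]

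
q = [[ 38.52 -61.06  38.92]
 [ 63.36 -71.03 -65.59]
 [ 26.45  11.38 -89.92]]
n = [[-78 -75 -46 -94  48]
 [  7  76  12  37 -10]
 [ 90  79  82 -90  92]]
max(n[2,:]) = 92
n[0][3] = -94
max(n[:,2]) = 82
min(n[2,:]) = -90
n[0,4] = 48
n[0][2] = -46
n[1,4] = -10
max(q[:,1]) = 11.38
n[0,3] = -94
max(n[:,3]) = 37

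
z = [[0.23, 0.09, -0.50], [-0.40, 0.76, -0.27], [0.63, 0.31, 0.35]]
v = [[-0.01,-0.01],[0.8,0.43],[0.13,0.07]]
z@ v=[[0.00,0.0], [0.58,0.31], [0.29,0.15]]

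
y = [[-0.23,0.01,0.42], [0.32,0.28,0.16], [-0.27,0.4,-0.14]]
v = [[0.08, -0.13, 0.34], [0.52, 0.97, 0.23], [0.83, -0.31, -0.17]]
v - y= [[0.31, -0.14, -0.08], [0.20, 0.69, 0.07], [1.1, -0.71, -0.03]]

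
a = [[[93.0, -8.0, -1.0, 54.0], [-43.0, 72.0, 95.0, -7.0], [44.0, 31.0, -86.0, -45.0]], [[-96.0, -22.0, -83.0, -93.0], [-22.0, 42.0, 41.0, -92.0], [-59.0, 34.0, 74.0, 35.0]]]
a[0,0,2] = -1.0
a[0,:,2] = [-1.0, 95.0, -86.0]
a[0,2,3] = -45.0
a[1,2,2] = 74.0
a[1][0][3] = -93.0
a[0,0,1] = -8.0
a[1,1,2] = 41.0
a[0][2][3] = -45.0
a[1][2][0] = -59.0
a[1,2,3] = 35.0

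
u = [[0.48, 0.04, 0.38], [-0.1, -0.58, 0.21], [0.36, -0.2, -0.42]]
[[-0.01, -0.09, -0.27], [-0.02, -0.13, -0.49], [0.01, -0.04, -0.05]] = u@[[0.01, -0.12, -0.26], [0.03, 0.20, 0.73], [-0.03, -0.11, -0.46]]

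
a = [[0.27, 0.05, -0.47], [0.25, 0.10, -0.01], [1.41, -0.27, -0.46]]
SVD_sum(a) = [[0.38, -0.06, -0.15],[0.2, -0.03, -0.08],[1.39, -0.22, -0.54]] + [[-0.11, 0.10, -0.33], [0.01, -0.01, 0.04], [0.03, -0.03, 0.08]] + [[0.0, 0.01, 0.0], [0.04, 0.14, 0.03], [-0.01, -0.02, -0.01]]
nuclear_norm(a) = 2.10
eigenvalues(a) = [(-0.13+0.73j), (-0.13-0.73j), (0.16+0j)]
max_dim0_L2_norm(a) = 1.46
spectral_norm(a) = 1.57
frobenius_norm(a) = 1.63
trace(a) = -0.09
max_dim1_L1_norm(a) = 2.14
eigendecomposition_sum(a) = [[0.13+0.37j,-0.1j,-0.23-0.02j],[(0.11-0.07j),-0.03+0.01j,(0.01+0.07j)],[(0.7+0.11j),-0.15-0.09j,(-0.23+0.35j)]] + [[0.13-0.37j, 0.00+0.10j, (-0.23+0.02j)], [0.11+0.07j, -0.03-0.01j, 0.01-0.07j], [(0.7-0.11j), -0.15+0.09j, (-0.23-0.35j)]] + [[0.01+0.00j, (0.04+0j), (-0.01-0j)], [0.04+0.00j, (0.16+0j), (-0.03-0j)], [(0.01+0j), 0.03+0.00j, -0.01-0.00j]]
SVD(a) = [[-0.26, 0.96, -0.07], [-0.14, -0.11, -0.98], [-0.96, -0.25, 0.16]] @ diag([1.5746901616604292, 0.3718683902613891, 0.15350828998544208]) @ [[-0.92, 0.15, 0.36], [-0.31, 0.28, -0.91], [-0.23, -0.95, -0.21]]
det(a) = 0.09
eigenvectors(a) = [[(-0.23-0.43j), -0.23+0.43j, (-0.25+0j)], [-0.11+0.10j, (-0.11-0.1j), (-0.95+0j)], [-0.86+0.00j, -0.86-0.00j, (-0.16+0j)]]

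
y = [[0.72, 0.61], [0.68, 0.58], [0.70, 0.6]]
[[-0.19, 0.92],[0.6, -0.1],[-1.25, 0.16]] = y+[[-0.91, 0.31], [-0.08, -0.68], [-1.95, -0.44]]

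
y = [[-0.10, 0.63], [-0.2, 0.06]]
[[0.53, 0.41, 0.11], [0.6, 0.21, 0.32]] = y @ [[-2.86,-0.92,-1.64], [0.39,0.51,-0.09]]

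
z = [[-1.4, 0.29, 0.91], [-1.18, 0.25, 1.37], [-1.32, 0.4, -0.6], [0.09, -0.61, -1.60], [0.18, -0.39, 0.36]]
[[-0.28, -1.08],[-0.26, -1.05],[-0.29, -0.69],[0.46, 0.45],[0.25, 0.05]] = z @ [[0.04, 0.61],[-0.65, -0.05],[-0.04, -0.23]]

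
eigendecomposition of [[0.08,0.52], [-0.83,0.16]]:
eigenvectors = [[-0.04+0.62j, -0.04-0.62j],  [(-0.78+0j), -0.78-0.00j]]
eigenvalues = [(0.12+0.66j), (0.12-0.66j)]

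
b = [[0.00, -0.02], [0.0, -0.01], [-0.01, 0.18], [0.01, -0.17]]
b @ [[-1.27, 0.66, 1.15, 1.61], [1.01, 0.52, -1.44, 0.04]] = [[-0.02,-0.01,0.03,-0.0], [-0.01,-0.01,0.01,-0.0], [0.19,0.09,-0.27,-0.01], [-0.18,-0.08,0.26,0.01]]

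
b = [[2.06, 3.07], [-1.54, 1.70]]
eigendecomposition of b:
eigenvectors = [[(0.82+0j), (0.82-0j)], [(-0.05+0.58j), -0.05-0.58j]]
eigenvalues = [(1.88+2.17j), (1.88-2.17j)]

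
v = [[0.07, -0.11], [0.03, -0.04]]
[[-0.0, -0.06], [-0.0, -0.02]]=v @ [[0.16, 0.14], [0.14, 0.63]]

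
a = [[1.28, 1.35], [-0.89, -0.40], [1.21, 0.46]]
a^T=[[1.28, -0.89, 1.21], [1.35, -0.40, 0.46]]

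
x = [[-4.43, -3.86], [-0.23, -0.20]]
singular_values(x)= [5.88, 0.0]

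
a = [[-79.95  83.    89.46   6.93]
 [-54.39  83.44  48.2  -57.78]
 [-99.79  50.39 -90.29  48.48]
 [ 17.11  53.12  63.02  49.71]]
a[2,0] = -99.79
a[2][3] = 48.48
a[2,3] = 48.48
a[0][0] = -79.95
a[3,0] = 17.11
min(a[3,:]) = 17.11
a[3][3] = 49.71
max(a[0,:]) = 89.46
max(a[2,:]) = 50.39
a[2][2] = -90.29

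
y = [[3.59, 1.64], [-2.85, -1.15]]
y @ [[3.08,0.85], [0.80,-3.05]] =[[12.37, -1.95], [-9.70, 1.08]]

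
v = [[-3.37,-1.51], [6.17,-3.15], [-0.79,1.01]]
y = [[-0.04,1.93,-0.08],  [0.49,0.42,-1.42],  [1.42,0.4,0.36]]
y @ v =[[12.11, -6.10], [2.06, -3.50], [-2.6, -3.04]]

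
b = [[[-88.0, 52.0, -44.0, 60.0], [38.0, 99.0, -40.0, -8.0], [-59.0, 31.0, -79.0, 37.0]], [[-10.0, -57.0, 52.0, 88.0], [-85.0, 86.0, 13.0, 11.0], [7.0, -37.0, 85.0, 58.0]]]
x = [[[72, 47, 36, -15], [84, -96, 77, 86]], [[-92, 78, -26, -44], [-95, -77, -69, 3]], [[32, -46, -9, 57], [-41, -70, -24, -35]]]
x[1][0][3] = -44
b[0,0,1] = 52.0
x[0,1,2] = 77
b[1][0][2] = 52.0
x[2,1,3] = -35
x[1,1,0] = -95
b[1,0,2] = 52.0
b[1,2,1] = -37.0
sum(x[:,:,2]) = -15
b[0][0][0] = -88.0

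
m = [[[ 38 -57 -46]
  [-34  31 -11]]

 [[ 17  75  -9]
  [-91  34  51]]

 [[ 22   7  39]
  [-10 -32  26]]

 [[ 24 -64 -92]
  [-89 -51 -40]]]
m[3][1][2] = -40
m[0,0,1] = -57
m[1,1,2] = 51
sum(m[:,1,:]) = -216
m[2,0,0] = 22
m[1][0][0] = 17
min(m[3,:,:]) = -92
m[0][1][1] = 31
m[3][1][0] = -89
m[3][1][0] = -89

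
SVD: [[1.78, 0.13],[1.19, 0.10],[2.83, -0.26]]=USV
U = [[-0.5, -0.64], [-0.33, -0.48], [-0.8, 0.6]]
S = [3.55, 0.29]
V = [[-1.00, 0.03], [-0.03, -1.0]]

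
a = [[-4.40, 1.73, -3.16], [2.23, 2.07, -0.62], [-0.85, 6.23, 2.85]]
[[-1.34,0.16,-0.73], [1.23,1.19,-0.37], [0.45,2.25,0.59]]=a @ [[0.4, 0.15, -0.05], [0.15, 0.40, -0.04], [-0.05, -0.04, 0.28]]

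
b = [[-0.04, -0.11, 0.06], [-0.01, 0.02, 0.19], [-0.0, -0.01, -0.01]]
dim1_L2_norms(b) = [0.13, 0.19, 0.01]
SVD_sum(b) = [[-0.01, -0.01, 0.08], [-0.02, -0.02, 0.18], [0.00, 0.0, -0.01]] + [[-0.03, -0.10, -0.02], [0.01, 0.04, 0.01], [-0.00, -0.01, -0.0]] + [[-0.0,0.00,-0.00], [0.00,-0.0,0.0], [0.00,-0.0,0.00]]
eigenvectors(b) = [[(-1+0j), -0.89+0.00j, (-0.89-0j)], [-0.08+0.00j, (0.34+0.28j), 0.34-0.28j], [(-0.02+0j), (-0.11+0.04j), -0.11-0.04j]]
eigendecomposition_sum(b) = [[(-0.05+0j),-0.04+0.00j,0.28-0.00j], [-0.00+0.00j,-0.00+0.00j,0.02-0.00j], [-0.00+0.00j,-0.00+0.00j,(0.01-0j)]] + [[(0.01-0j), (-0.03-0j), (-0.11+0.13j)], [-0.00-0.00j, 0.01+0.01j, (0.08-0.02j)], [-0j, -0.00+0.00j, -0.01+0.02j]] + [[0.01+0.00j, (-0.03+0j), (-0.11-0.13j)], [(-0+0j), (0.01-0.01j), 0.08+0.02j], [0.00+0.00j, (-0-0j), (-0.01-0.02j)]]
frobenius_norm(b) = 0.23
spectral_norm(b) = 0.20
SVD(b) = [[-0.38, 0.92, -0.07], [-0.92, -0.37, 0.08], [0.04, 0.09, 0.99]] @ diag([0.2015880294219403, 0.11600650993214283, 0.0021808363401574445]) @ [[0.12, 0.11, -0.99], [-0.29, -0.95, -0.14], [0.95, -0.30, 0.08]]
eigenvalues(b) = [(-0.05+0j), (0.01+0.03j), (0.01-0.03j)]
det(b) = -0.00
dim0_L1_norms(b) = [0.05, 0.14, 0.26]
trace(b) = -0.03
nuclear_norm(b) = 0.32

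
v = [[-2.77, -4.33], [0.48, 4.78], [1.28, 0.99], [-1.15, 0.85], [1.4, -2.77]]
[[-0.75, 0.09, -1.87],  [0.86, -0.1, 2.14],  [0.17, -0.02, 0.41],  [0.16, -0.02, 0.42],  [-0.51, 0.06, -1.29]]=v@[[-0.01,  0.0,  -0.03], [0.18,  -0.02,  0.45]]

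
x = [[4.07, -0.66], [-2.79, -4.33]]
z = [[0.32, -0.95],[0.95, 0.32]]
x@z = [[0.68, -4.08],[-5.01, 1.26]]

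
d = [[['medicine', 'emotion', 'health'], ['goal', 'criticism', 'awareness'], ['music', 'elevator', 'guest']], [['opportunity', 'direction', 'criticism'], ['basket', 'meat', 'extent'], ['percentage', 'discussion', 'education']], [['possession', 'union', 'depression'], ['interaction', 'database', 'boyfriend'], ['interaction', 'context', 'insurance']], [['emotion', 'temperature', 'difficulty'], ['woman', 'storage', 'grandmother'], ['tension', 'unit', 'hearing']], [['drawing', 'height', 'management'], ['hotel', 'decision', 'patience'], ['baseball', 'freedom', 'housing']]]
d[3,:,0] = ['emotion', 'woman', 'tension']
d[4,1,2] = 'patience'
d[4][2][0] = 'baseball'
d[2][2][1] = 'context'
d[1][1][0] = 'basket'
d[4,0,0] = 'drawing'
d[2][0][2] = 'depression'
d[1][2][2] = 'education'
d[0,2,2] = 'guest'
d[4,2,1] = 'freedom'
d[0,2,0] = 'music'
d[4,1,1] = 'decision'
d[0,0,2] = 'health'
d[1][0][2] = 'criticism'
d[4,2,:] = ['baseball', 'freedom', 'housing']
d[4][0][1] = 'height'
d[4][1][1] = 'decision'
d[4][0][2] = 'management'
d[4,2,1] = 'freedom'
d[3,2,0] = 'tension'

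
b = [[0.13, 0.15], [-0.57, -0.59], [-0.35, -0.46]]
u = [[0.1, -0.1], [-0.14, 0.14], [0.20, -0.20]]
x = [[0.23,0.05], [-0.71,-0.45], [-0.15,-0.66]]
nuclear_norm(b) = 1.08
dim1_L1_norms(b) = [0.28, 1.16, 0.81]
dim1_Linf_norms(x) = [0.23, 0.71, 0.66]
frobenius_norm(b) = 1.02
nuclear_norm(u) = 0.37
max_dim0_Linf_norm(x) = 0.71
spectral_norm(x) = 1.02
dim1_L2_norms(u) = [0.14, 0.2, 0.28]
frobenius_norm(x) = 1.10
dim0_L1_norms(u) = [0.44, 0.44]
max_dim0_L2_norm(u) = 0.26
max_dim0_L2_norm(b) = 0.76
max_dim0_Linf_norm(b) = 0.59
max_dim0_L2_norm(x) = 0.8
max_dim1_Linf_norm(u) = 0.2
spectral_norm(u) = 0.37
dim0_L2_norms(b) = [0.68, 0.76]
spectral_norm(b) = 1.02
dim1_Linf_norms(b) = [0.15, 0.59, 0.46]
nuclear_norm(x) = 1.44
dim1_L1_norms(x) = [0.28, 1.16, 0.81]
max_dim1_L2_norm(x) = 0.84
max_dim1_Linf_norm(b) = 0.59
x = u + b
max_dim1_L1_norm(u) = 0.4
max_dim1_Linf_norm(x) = 0.71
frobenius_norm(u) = 0.37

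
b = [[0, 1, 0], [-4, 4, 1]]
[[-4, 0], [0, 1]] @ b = [[0, -4, 0], [-4, 4, 1]]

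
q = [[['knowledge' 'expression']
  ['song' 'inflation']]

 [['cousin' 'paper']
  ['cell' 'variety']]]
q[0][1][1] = 'inflation'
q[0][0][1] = 'expression'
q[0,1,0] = 'song'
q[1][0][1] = 'paper'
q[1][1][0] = 'cell'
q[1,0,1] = 'paper'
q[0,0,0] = 'knowledge'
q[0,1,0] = 'song'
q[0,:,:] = [['knowledge', 'expression'], ['song', 'inflation']]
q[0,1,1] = 'inflation'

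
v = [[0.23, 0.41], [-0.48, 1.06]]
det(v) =0.441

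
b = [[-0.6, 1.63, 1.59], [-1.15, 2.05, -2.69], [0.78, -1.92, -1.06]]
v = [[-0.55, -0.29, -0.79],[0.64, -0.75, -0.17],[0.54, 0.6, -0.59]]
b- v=[[-0.05,1.92,2.38], [-1.79,2.8,-2.52], [0.24,-2.52,-0.47]]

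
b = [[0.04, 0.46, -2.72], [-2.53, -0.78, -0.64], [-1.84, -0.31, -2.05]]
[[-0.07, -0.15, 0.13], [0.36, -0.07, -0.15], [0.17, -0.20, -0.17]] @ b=[[0.14, 0.04, 0.02], [0.47, 0.27, -0.63], [0.83, 0.29, 0.01]]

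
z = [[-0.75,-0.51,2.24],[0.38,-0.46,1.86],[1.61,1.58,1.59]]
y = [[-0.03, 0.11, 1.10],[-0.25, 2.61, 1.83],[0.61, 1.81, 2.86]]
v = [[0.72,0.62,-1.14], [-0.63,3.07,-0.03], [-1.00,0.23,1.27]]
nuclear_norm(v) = 5.31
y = z + v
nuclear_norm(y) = 6.25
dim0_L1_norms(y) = [0.89, 4.53, 5.79]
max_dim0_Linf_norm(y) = 2.86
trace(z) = 0.38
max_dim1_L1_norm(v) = 3.73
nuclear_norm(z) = 6.30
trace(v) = 5.06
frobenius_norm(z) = 4.16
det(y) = -2.17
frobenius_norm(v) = 3.83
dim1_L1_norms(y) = [1.24, 4.69, 5.28]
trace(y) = 5.44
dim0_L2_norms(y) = [0.66, 3.18, 3.57]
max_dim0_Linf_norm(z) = 2.24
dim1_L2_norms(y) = [1.11, 3.2, 3.44]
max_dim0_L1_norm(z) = 5.69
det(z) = 4.54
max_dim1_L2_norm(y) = 3.44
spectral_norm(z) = 3.39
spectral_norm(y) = 4.65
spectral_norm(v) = 3.20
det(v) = -0.01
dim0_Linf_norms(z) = [1.61, 1.58, 2.24]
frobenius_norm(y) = 4.82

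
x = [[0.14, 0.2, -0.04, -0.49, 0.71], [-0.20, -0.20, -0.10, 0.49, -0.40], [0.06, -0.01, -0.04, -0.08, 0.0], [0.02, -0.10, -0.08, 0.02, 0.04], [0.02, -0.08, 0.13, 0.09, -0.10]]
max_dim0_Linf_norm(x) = 0.71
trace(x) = -0.18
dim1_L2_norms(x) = [0.9, 0.7, 0.11, 0.14, 0.2]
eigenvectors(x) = [[-0.78+0.00j, -0.78-0.00j, -0.76+0.00j, 0.64+0.00j, (0.64-0j)], [(0.27-0.32j), 0.27+0.32j, 0.23+0.00j, (0.48-0.15j), (0.48+0.15j)], [0.12+0.25j, (0.12-0.25j), -0.06+0.00j, -0.17-0.02j, -0.17+0.02j], [(0.13+0.09j), 0.13-0.09j, -0.48+0.00j, 0.49+0.15j, 0.49-0.15j], [0.34-0.04j, 0.34+0.04j, -0.38+0.00j, 0.07+0.19j, 0.07-0.19j]]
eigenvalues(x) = [(-0.15+0.19j), (-0.15-0.19j), (0.12+0j), (-0+0.06j), (-0-0.06j)]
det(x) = 0.00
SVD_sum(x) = [[0.18, 0.23, 0.01, -0.55, 0.64], [-0.14, -0.17, -0.01, 0.42, -0.49], [0.01, 0.01, 0.00, -0.04, 0.04], [-0.0, -0.00, -0.00, 0.0, -0.0], [-0.03, -0.04, -0.00, 0.09, -0.10]] + [[-0.03, -0.02, -0.08, 0.04, 0.05], [-0.05, -0.03, -0.11, 0.05, 0.07], [0.00, 0.0, 0.01, -0.01, -0.01], [-0.03, -0.02, -0.07, 0.03, 0.05], [0.03, 0.02, 0.07, -0.03, -0.05]] + [[-0.01, -0.01, 0.03, 0.02, 0.02], [-0.00, -0.01, 0.02, 0.01, 0.01], [0.01, 0.02, -0.05, -0.03, -0.03], [0.0, 0.0, -0.00, -0.0, -0.00], [-0.01, -0.02, 0.07, 0.04, 0.05]] + [[-0.0, 0.01, 0.00, 0.00, 0.00], [-0.01, 0.01, 0.00, 0.0, 0.0], [0.03, -0.05, -0.00, -0.01, -0.0], [0.05, -0.08, -0.01, -0.01, -0.00], [0.03, -0.04, -0.0, -0.01, -0.00]] + [[0.0, 0.00, -0.00, 0.00, 0.00], [0.00, 0.00, -0.00, 0.0, 0.00], [0.0, 0.00, -0.00, 0.00, 0.0], [-0.00, -0.00, 0.0, -0.00, -0.0], [0.00, 0.00, -0.0, 0.00, 0.0]]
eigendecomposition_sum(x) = [[(0.05+0.06j), 0.13-0.02j, (-0.01-0.2j), -0.22-0.14j, 0.27+0.07j], [(-0.04-0j), (-0.04+0.06j), (0.08+0.07j), 0.13-0.04j, (-0.12+0.08j)], [(0.01-0.02j), (-0.03-0.04j), (-0.06+0.03j), (-0.01+0.09j), -0.02-0.10j], [-0.00-0.02j, -0.02-0.01j, (-0.02+0.04j), 0.02+0.05j, -0.04-0.04j], [-0.02-0.02j, -0.05+0.02j, 0.01+0.09j, (0.1+0.05j), -0.12-0.02j]] + [[0.05-0.06j, 0.13+0.02j, (-0.01+0.2j), (-0.22+0.14j), 0.27-0.07j],[-0.04+0.00j, -0.04-0.06j, 0.08-0.07j, (0.13+0.04j), (-0.12-0.08j)],[0.01+0.02j, -0.03+0.04j, (-0.06-0.03j), -0.01-0.09j, (-0.02+0.1j)],[(-0+0.02j), (-0.02+0.01j), (-0.02-0.04j), (0.02-0.05j), -0.04+0.04j],[-0.02+0.02j, -0.05-0.02j, 0.01-0.09j, 0.10-0.05j, -0.12+0.02j]] + [[(0.14-0j),0.08-0.00j,0.23-0.00j,(-0.22+0j),(0.26-0j)], [(-0.04+0j),-0.03+0.00j,-0.07+0.00j,(0.07-0j),(-0.08+0j)], [0.01-0.00j,(0.01-0j),(0.02-0j),(-0.02+0j),0.02-0.00j], [0.09-0.00j,(0.05-0j),(0.14-0j),(-0.14+0j),0.16-0.00j], [0.07-0.00j,(0.04-0j),0.11-0.00j,(-0.11+0j),(0.13-0j)]] + [[-0.05-0.01j,-0.07+0.00j,-0.13-0.02j,(0.09+0.05j),(-0.04-0.03j)], [-0.04+0.00j,-0.05+0.02j,-0.10+0.01j,(0.08+0.01j),(-0.04-0.02j)], [0.01+0.00j,0.02+0.00j,0.03+0.01j,(-0.02-0.02j),(0.01+0.01j)], [(-0.03-0.02j),-0.05-0.02j,-0.09-0.04j,(0.06+0.06j),(-0.02-0.04j)], [(-0-0.01j),(-0.01-0.02j),(-0.01-0.04j),-0.00+0.03j,(0.01-0.02j)]] + [[(-0.05+0.01j),(-0.07-0j),-0.13+0.02j,(0.09-0.05j),(-0.04+0.03j)],[(-0.04-0j),-0.05-0.02j,(-0.1-0.01j),0.08-0.01j,(-0.04+0.02j)],[(0.01-0j),0.02-0.00j,0.03-0.01j,-0.02+0.02j,(0.01-0.01j)],[(-0.03+0.02j),-0.05+0.02j,-0.09+0.04j,0.06-0.06j,-0.02+0.04j],[(-0+0.01j),(-0.01+0.02j),(-0.01+0.04j),-0.00-0.03j,0.01+0.02j]]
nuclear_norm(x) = 1.63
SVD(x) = [[-0.79, -0.45, 0.32, -0.06, -0.27], [0.6, -0.67, 0.21, -0.13, -0.36], [-0.05, 0.07, -0.54, 0.46, -0.70], [0.01, -0.41, -0.03, 0.77, 0.49], [0.13, 0.41, 0.75, 0.42, -0.27]] @ diag([1.1313244913919622, 0.23679490154346516, 0.12809289670868576, 0.12409867932533654, 0.004979697001090429]) @ [[-0.2,  -0.25,  -0.01,  0.62,  -0.72], [0.31,  0.21,  0.72,  -0.35,  -0.47], [-0.13,  -0.24,  0.68,  0.46,  0.5], [0.56,  -0.81,  -0.08,  -0.15,  -0.0], [-0.73,  -0.42,  0.13,  -0.52,  -0.09]]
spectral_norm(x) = 1.13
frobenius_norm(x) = 1.17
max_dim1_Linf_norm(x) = 0.71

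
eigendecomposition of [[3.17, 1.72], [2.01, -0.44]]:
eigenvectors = [[0.91, -0.36], [0.42, 0.93]]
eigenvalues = [3.96, -1.23]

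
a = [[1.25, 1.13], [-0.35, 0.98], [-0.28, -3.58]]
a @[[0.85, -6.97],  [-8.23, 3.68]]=[[-8.24, -4.55], [-8.36, 6.05], [29.23, -11.22]]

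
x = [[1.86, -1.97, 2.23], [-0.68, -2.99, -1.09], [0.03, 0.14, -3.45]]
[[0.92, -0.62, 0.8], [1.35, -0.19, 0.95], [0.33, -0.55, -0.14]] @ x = [[2.16, 0.15, -0.03],  [2.67, -1.96, -0.06],  [0.98, 0.97, 1.82]]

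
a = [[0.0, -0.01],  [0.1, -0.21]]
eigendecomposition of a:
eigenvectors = [[0.90, 0.05], [0.44, 1.0]]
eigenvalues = [-0.0, -0.21]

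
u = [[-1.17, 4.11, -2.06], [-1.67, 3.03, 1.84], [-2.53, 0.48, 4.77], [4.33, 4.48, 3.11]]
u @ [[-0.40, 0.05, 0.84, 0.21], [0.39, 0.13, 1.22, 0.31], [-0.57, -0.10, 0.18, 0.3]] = [[3.25,  0.68,  3.66,  0.41],[0.8,  0.13,  2.62,  1.14],[-1.52,  -0.54,  -0.68,  1.05],[-1.76,  0.49,  9.66,  3.23]]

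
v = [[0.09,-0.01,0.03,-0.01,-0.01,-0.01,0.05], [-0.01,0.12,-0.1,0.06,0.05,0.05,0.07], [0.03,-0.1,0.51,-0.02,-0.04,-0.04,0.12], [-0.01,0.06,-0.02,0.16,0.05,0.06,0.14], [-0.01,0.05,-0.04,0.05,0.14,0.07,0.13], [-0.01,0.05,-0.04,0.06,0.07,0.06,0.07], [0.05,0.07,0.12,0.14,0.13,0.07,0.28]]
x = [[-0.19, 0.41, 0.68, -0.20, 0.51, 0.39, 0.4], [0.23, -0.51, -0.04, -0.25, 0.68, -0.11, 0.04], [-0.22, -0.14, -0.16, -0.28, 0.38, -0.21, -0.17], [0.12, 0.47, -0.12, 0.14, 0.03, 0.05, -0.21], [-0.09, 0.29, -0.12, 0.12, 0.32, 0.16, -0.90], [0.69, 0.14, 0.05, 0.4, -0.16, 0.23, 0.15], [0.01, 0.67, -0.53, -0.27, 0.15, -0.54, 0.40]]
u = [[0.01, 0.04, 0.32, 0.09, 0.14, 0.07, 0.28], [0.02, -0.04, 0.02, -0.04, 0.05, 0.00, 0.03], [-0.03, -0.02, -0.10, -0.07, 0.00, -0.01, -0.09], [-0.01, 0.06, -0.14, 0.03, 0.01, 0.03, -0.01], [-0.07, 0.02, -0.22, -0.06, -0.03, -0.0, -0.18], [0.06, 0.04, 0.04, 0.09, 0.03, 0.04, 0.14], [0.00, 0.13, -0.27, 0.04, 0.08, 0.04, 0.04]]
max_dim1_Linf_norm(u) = 0.32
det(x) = -0.00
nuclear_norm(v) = 1.36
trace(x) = 0.23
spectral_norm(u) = 0.61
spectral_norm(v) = 0.58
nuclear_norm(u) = 1.17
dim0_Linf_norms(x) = [0.69, 0.67, 0.68, 0.4, 0.68, 0.54, 0.9]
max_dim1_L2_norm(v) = 0.54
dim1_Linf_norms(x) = [0.68, 0.68, 0.38, 0.47, 0.9, 0.69, 0.67]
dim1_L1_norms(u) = [0.95, 0.2, 0.32, 0.29, 0.58, 0.44, 0.6]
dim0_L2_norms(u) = [0.1, 0.16, 0.51, 0.17, 0.17, 0.1, 0.38]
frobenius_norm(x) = 2.44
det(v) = -0.00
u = x @ v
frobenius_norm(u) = 0.71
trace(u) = -0.05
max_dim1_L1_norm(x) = 2.78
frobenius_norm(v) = 0.78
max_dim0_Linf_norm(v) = 0.51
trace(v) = 1.36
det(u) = -0.00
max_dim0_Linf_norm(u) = 0.32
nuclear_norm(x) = 5.40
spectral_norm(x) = 1.20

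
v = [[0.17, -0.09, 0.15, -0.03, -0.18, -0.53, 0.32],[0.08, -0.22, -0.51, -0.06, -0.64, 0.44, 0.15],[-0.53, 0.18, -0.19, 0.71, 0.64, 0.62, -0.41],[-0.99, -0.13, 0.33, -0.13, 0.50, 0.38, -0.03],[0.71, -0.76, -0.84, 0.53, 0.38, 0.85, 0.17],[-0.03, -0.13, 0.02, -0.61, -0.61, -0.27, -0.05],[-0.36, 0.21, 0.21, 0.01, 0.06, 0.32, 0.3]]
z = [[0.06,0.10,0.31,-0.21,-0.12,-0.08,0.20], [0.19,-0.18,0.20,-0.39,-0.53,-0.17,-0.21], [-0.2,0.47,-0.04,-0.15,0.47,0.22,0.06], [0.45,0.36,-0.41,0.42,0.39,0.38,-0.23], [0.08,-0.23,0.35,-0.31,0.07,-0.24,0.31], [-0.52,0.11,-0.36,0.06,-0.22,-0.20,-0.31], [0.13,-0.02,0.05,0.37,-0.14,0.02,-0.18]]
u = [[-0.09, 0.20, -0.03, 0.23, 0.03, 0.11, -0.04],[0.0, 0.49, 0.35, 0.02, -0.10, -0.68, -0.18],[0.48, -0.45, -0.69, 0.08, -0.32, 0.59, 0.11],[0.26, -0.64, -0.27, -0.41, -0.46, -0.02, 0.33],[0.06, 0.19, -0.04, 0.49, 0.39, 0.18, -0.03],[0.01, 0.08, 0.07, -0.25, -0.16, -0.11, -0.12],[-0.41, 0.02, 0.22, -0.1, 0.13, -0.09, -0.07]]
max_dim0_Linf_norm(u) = 0.69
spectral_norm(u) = 1.63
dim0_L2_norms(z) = [0.76, 0.68, 0.75, 0.79, 0.86, 0.57, 0.6]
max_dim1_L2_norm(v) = 1.72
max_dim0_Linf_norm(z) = 0.53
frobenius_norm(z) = 1.91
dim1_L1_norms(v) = [1.47, 2.1, 3.28, 2.49, 4.24, 1.72, 1.47]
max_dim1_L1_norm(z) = 2.64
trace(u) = -0.49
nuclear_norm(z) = 4.13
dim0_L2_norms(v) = [1.39, 0.86, 1.09, 1.09, 1.27, 1.38, 0.64]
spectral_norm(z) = 1.34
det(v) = 0.00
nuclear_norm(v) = 6.27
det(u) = 0.00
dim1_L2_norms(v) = [0.69, 0.97, 1.35, 1.23, 1.72, 0.92, 0.64]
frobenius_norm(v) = 2.99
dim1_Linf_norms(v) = [0.53, 0.64, 0.71, 0.99, 0.85, 0.61, 0.36]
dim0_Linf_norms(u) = [0.48, 0.64, 0.69, 0.49, 0.46, 0.68, 0.33]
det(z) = 0.00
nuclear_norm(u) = 3.86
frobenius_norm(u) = 2.06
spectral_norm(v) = 2.00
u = z @ v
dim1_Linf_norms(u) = [0.23, 0.68, 0.69, 0.64, 0.49, 0.25, 0.41]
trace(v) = 0.04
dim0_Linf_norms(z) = [0.52, 0.47, 0.41, 0.42, 0.53, 0.38, 0.31]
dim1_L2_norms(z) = [0.46, 0.78, 0.75, 1.01, 0.66, 0.77, 0.46]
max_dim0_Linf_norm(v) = 0.99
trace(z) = -0.05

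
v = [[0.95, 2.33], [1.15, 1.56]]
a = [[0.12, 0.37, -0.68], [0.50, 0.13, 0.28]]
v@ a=[[1.28,0.65,0.01], [0.92,0.63,-0.35]]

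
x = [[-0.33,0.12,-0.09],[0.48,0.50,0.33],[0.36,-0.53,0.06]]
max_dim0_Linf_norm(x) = 0.53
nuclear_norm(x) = 1.54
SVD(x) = [[-0.19, -0.46, 0.87], [0.97, 0.06, 0.24], [-0.16, 0.88, 0.44]] @ diag([0.7914937464532051, 0.7122847816681099, 0.03143308972217555]) @ [[0.59, 0.69, 0.41], [0.7, -0.69, 0.16], [-0.4, -0.19, 0.9]]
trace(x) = 0.23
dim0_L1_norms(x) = [1.17, 1.15, 0.48]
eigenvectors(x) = [[(0.58+0j), 0.22-0.01j, 0.22+0.01j], [-0.02+0.00j, (0.4+0.3j), 0.40-0.30j], [(-0.81+0j), -0.84+0.00j, (-0.84-0j)]]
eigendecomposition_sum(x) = [[(-0.34+0j), -0.01+0.00j, -0.10-0.00j], [0.01-0.00j, 0.00-0.00j, 0.00+0.00j], [(0.48-0j), (0.02-0j), 0.14+0.00j]] + [[(0.01-0.15j), (0.07-0.09j), 0.00-0.11j], [(0.24-0.26j), 0.25-0.06j, 0.16-0.18j], [-0.06+0.58j, (-0.28+0.33j), -0.04+0.41j]] + [[0.01+0.15j, (0.07+0.09j), 0.00+0.11j], [0.24+0.26j, (0.25+0.06j), 0.16+0.18j], [(-0.06-0.58j), (-0.28-0.33j), (-0.04-0.41j)]]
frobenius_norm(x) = 1.07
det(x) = -0.02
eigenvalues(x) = [(-0.21+0j), (0.22+0.19j), (0.22-0.19j)]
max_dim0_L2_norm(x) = 0.74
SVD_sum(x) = [[-0.09, -0.10, -0.06], [0.45, 0.53, 0.32], [-0.08, -0.09, -0.05]] + [[-0.23, 0.23, -0.05], [0.03, -0.03, 0.01], [0.44, -0.44, 0.1]] + [[-0.01, -0.01, 0.02], [-0.00, -0.00, 0.01], [-0.01, -0.0, 0.01]]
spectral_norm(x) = 0.79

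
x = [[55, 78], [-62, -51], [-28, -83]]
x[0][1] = 78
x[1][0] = -62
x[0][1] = 78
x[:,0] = [55, -62, -28]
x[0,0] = 55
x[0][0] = 55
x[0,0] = 55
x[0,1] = 78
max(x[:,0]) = 55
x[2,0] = -28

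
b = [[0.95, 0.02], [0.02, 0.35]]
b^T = [[0.95, 0.02], [0.02, 0.35]]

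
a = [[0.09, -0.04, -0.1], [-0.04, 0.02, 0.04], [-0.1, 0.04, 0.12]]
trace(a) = 0.23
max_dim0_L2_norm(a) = 0.16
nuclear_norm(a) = 0.23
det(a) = -0.00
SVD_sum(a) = [[0.09,-0.04,-0.10], [-0.04,0.02,0.04], [-0.10,0.04,0.12]] + [[0.00, -0.0, 0.0], [-0.0, 0.00, -0.00], [0.0, -0.00, 0.00]] + [[-0.00, -0.00, -0.00], [-0.00, -0.0, -0.00], [-0.00, -0.00, -0.0]]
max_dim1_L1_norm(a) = 0.26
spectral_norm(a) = 0.22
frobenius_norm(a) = 0.22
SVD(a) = [[-0.63, 0.39, 0.67], [0.27, -0.7, 0.67], [0.73, 0.6, 0.33]] @ diag([0.22188779163215977, 0.008112208367840237, 1.4743361711350444e-17]) @ [[-0.63, 0.27, 0.73],[0.39, -0.70, 0.60],[-0.67, -0.67, -0.33]]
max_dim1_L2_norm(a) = 0.16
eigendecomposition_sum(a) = [[0.09, -0.04, -0.1], [-0.04, 0.02, 0.04], [-0.1, 0.04, 0.12]] + [[0.00, 0.00, 0.0], [0.00, 0.0, 0.0], [0.0, 0.00, 0.0]] + [[0.00, -0.00, 0.00], [-0.0, 0.00, -0.00], [0.00, -0.0, 0.00]]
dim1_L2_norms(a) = [0.14, 0.06, 0.16]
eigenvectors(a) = [[-0.63, 0.67, 0.39], [0.27, 0.67, -0.70], [0.73, 0.33, 0.60]]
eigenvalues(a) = [0.22, 0.0, 0.01]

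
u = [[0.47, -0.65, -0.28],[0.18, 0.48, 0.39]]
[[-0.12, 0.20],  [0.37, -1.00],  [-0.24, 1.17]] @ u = [[-0.02, 0.17, 0.11], [-0.01, -0.72, -0.49], [0.1, 0.72, 0.52]]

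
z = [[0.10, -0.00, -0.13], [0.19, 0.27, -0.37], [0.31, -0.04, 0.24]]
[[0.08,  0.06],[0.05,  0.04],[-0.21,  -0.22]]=z @ [[-0.2, -0.27], [-0.67, -0.53], [-0.74, -0.64]]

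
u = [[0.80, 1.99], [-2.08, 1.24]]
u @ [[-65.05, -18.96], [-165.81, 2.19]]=[[-382.00,-10.81], [-70.30,42.15]]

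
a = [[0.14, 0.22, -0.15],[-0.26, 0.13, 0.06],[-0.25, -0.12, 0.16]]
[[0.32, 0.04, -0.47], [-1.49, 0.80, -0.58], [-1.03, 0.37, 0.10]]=a@[[4.31, -2.56, 1.71], [-2.23, 1.36, -1.93], [-1.38, -0.65, 1.88]]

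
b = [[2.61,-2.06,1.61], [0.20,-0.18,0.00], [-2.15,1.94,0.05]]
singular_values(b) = [4.58, 1.07, 0.0]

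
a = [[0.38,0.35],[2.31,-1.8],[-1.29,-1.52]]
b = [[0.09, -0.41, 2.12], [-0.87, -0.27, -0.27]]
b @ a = [[-3.65,  -2.45], [-0.61,  0.59]]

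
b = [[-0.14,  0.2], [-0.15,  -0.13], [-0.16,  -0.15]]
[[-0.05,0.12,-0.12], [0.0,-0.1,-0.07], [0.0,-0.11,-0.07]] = b @ [[0.13,0.08,0.6], [-0.17,0.65,-0.17]]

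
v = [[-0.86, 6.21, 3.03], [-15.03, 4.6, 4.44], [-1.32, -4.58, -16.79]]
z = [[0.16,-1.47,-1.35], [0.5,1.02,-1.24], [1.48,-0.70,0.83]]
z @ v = [[23.74, 0.41, 16.62], [-14.12, 13.48, 26.86], [8.15, 2.17, -12.56]]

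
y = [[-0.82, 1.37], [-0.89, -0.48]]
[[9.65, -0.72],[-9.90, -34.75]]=y @ [[5.54, 29.73], [10.36, 17.27]]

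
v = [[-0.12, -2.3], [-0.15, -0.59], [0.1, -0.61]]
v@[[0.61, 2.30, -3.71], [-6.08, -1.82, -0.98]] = [[13.91, 3.91, 2.7], [3.5, 0.73, 1.13], [3.77, 1.34, 0.23]]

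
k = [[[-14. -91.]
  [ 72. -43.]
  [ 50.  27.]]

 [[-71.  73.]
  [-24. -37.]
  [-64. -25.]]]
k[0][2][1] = 27.0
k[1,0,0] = -71.0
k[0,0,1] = -91.0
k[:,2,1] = [27.0, -25.0]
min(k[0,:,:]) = -91.0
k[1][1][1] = -37.0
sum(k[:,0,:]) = -103.0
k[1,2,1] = -25.0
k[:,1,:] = [[72.0, -43.0], [-24.0, -37.0]]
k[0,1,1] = -43.0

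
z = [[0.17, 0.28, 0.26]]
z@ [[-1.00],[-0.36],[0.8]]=[[-0.06]]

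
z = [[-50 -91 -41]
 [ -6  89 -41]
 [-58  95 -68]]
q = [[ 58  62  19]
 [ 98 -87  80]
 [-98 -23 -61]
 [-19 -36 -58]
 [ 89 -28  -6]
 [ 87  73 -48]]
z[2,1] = 95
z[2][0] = -58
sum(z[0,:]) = -182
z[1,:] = [-6, 89, -41]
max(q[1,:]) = 98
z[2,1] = 95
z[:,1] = [-91, 89, 95]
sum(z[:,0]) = -114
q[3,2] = -58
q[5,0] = 87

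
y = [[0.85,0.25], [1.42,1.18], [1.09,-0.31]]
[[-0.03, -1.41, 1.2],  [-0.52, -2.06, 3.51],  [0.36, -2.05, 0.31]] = y @ [[0.15, -1.77, 0.84],[-0.62, 0.38, 1.96]]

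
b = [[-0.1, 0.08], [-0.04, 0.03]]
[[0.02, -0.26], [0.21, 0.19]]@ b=[[0.01, -0.01],[-0.03, 0.02]]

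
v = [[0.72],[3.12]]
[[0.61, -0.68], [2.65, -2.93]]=v @ [[0.85,-0.94]]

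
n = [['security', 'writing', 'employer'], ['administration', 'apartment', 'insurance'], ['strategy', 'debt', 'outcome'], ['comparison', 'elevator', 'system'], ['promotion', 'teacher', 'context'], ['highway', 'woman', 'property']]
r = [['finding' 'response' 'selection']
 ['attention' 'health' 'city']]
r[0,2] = 'selection'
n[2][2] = 'outcome'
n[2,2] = 'outcome'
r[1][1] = 'health'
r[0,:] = ['finding', 'response', 'selection']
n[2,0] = 'strategy'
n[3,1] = 'elevator'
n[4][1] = 'teacher'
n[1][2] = 'insurance'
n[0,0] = 'security'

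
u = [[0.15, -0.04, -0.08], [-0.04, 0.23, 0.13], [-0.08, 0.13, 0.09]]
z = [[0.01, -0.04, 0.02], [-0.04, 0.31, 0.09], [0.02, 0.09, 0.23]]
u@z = [[0.00, -0.03, -0.02], [-0.01, 0.08, 0.05], [-0.00, 0.05, 0.03]]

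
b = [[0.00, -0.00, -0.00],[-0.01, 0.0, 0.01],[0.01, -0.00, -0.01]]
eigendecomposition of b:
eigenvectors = [[0.0, 0.00, 0.71],[1.00, -0.71, 0.0],[0.0, 0.71, 0.71]]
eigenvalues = [0.0, -0.01, 0.0]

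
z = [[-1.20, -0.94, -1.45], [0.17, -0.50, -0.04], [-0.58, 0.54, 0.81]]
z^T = [[-1.2, 0.17, -0.58],  [-0.94, -0.5, 0.54],  [-1.45, -0.04, 0.81]]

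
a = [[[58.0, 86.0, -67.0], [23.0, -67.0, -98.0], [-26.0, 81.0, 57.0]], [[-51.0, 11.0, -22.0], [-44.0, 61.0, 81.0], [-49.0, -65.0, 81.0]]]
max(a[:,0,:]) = 86.0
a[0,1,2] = -98.0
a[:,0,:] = [[58.0, 86.0, -67.0], [-51.0, 11.0, -22.0]]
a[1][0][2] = -22.0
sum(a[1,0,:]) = -62.0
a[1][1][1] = 61.0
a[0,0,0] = 58.0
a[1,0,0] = -51.0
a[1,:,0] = [-51.0, -44.0, -49.0]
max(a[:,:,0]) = 58.0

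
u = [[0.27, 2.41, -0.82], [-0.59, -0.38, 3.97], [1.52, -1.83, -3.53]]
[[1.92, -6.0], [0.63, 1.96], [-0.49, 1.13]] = u @ [[1.74,-2.06], [0.77,-2.27], [0.49,-0.03]]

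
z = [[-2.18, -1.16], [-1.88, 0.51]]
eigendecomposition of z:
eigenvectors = [[-0.87, 0.33], [-0.49, -0.94]]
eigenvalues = [-2.83, 1.16]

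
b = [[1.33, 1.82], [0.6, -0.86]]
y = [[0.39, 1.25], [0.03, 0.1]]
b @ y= [[0.57, 1.84],[0.21, 0.66]]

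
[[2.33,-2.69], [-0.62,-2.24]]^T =[[2.33, -0.62], [-2.69, -2.24]]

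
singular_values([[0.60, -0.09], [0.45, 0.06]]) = [0.75, 0.1]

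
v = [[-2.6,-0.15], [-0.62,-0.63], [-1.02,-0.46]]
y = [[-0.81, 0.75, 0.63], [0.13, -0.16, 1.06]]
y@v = [[1.0, -0.64], [-1.32, -0.41]]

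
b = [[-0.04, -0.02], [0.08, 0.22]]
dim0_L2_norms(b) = [0.09, 0.22]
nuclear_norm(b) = 0.27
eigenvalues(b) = [-0.03, 0.21]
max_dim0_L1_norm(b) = 0.24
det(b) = -0.01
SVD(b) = [[-0.14, 0.99], [0.99, 0.14]] @ diag([0.23637294205113332, 0.030460339231393338]) @ [[0.36, 0.93],  [-0.93, 0.36]]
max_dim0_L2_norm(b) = 0.22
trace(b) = 0.18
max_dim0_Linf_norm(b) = 0.22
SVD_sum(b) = [[-0.01,  -0.03], [0.08,  0.22]] + [[-0.03, 0.01], [-0.00, 0.00]]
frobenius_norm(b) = 0.24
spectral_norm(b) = 0.24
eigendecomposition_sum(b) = [[-0.03, -0.0], [0.01, 0.0]] + [[-0.01, -0.02], [0.07, 0.22]]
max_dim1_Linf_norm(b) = 0.22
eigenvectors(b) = [[-0.95,  0.08], [0.3,  -1.0]]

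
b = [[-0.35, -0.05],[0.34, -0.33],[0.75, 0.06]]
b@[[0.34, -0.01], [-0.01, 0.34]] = [[-0.12, -0.01],[0.12, -0.12],[0.25, 0.01]]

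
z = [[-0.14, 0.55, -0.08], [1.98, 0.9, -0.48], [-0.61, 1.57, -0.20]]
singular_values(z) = [2.24, 1.77, 0.0]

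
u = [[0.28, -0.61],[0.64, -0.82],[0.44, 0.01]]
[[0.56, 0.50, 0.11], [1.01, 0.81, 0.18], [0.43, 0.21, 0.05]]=u@[[0.99, 0.49, 0.12], [-0.46, -0.6, -0.13]]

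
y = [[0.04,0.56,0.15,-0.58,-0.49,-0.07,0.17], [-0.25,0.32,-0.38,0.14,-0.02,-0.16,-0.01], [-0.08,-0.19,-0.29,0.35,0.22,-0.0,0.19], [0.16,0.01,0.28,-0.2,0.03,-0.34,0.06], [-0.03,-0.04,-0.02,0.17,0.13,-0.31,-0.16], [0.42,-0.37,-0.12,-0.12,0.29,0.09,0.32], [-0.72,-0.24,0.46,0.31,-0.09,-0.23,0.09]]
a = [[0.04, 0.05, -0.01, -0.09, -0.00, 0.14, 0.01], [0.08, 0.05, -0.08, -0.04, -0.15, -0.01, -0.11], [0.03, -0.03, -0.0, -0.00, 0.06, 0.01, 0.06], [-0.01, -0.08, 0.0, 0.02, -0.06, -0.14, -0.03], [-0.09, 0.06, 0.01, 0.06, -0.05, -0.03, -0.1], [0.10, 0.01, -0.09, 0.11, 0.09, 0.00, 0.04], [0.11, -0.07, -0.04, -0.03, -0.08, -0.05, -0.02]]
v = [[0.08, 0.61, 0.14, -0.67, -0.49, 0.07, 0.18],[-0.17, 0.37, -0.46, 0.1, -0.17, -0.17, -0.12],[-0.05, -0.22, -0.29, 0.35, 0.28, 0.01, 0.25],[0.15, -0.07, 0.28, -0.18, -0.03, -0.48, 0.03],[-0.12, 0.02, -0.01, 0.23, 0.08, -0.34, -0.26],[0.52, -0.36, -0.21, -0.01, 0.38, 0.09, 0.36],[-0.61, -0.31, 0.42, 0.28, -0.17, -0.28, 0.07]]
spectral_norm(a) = 0.29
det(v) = -0.00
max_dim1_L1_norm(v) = 2.24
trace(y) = 0.18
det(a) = -0.00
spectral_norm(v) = 1.29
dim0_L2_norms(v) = [0.85, 0.89, 0.78, 0.86, 0.73, 0.68, 0.56]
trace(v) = 0.22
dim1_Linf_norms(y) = [0.58, 0.38, 0.35, 0.34, 0.31, 0.42, 0.72]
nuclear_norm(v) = 4.38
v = a + y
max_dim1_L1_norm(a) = 0.52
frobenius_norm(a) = 0.47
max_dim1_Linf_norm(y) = 0.72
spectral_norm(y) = 1.18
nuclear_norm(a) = 0.96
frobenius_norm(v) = 2.04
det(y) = -0.00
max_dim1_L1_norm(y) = 2.14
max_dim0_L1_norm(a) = 0.49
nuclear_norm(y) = 4.06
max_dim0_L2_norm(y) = 0.89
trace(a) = 0.04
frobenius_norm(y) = 1.89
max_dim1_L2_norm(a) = 0.23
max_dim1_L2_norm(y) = 0.98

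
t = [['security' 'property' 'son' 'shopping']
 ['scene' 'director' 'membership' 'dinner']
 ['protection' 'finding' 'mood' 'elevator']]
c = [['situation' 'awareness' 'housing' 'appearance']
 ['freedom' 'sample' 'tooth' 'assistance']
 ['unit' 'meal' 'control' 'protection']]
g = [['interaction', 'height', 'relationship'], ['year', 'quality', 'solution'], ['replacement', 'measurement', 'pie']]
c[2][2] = 'control'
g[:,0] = ['interaction', 'year', 'replacement']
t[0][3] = 'shopping'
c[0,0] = 'situation'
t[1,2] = 'membership'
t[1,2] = 'membership'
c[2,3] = 'protection'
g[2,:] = ['replacement', 'measurement', 'pie']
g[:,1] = ['height', 'quality', 'measurement']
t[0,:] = ['security', 'property', 'son', 'shopping']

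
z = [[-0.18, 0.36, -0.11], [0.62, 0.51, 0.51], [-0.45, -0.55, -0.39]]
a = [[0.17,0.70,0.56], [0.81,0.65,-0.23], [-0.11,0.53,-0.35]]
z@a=[[0.27,0.05,-0.15], [0.46,1.04,0.05], [-0.48,-0.88,0.01]]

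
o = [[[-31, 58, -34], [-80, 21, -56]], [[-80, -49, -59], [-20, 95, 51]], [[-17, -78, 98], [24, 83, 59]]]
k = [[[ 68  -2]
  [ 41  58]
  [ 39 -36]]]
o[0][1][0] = -80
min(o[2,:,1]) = -78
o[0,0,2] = -34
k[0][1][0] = 41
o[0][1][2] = -56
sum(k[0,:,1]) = 20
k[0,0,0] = 68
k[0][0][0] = 68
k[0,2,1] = -36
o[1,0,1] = -49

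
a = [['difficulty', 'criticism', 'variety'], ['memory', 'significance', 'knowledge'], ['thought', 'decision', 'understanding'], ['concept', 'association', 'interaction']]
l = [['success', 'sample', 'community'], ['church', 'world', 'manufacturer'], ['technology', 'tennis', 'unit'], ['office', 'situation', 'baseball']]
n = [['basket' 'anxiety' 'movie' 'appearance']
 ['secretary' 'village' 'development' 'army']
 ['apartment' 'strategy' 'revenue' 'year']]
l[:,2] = ['community', 'manufacturer', 'unit', 'baseball']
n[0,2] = 'movie'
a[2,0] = 'thought'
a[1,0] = 'memory'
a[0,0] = 'difficulty'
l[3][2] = 'baseball'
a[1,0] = 'memory'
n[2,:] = ['apartment', 'strategy', 'revenue', 'year']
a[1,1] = 'significance'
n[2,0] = 'apartment'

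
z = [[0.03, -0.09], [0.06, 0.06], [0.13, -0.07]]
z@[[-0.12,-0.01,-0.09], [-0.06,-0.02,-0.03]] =[[0.00, 0.00, 0.00], [-0.01, -0.00, -0.01], [-0.01, 0.00, -0.01]]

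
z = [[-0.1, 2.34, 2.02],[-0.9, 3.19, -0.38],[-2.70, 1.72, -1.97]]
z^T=[[-0.10, -0.9, -2.7], [2.34, 3.19, 1.72], [2.02, -0.38, -1.97]]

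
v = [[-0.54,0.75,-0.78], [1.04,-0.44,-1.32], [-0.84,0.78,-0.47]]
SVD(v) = [[-0.32, -0.64, -0.69], [0.79, -0.58, 0.17], [-0.51, -0.49, 0.7]] @ diag([1.8293691820141174, 1.6323371718941884, 0.06231976531954484]) @ [[0.78, -0.54, -0.30], [0.1, -0.38, 0.92], [-0.61, -0.75, -0.24]]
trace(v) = -1.45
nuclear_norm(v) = 3.52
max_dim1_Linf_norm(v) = 1.32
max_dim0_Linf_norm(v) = 1.32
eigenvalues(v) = [(0.26+0j), (-0.85+0.03j), (-0.85-0.03j)]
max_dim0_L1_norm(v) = 2.57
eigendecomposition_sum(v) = [[0.32+0.00j, (-0.01+0j), -0.32+0.00j], [(0.39+0j), -0.02+0.00j, -0.39+0.00j], [0.05+0.00j, -0.00+0.00j, -0.05+0.00j]] + [[(-0.43-13.32j),  (0.38+10.06j),  (-0.23+7.51j)], [(0.33-7.99j),  (-0.21+6.03j),  (-0.47+4.48j)], [(-0.44-13j),  (0.39+9.81j),  -0.21+7.33j]] + [[-0.43+13.32j, 0.38-10.06j, (-0.23-7.51j)], [0.33+7.99j, -0.21-6.03j, -0.47-4.48j], [-0.44+13.00j, 0.39-9.81j, -0.21-7.33j]]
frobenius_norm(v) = 2.45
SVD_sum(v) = [[-0.47, 0.32, 0.18], [1.14, -0.79, -0.44], [-0.74, 0.51, 0.28]] + [[-0.1, 0.4, -0.97], [-0.09, 0.36, -0.88], [-0.08, 0.3, -0.74]] + [[0.03, 0.03, 0.01],[-0.01, -0.01, -0.0],[-0.03, -0.03, -0.01]]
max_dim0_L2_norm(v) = 1.6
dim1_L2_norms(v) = [1.21, 1.74, 1.24]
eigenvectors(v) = [[0.63+0.00j, 0.66+0.00j, 0.66-0.00j], [(0.77+0j), 0.39+0.03j, (0.39-0.03j)], [0.09+0.00j, 0.64-0.00j, 0.64+0.00j]]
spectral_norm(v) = 1.83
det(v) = 0.19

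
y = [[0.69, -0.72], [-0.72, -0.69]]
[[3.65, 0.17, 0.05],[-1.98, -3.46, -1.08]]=y@ [[3.97,2.62,0.82], [-1.27,2.28,0.71]]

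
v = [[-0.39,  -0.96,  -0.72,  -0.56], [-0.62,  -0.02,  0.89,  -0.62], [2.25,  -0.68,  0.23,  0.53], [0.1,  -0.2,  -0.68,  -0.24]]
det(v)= 1.042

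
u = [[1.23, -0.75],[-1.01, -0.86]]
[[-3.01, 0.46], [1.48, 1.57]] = u@[[-2.04, -0.43],  [0.67, -1.32]]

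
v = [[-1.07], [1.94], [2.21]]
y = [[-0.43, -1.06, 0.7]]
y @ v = [[-0.05]]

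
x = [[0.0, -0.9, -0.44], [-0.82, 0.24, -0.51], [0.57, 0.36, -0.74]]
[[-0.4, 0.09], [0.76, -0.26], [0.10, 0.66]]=x @[[-0.57, 0.59], [0.59, 0.09], [-0.29, -0.39]]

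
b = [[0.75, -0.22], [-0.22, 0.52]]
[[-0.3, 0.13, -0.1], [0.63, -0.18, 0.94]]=b @ [[-0.05, 0.08, 0.46], [1.19, -0.31, 2.01]]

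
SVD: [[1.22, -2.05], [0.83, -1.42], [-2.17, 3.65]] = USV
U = [[-0.46, 0.22],[-0.32, -0.94],[0.83, -0.24]]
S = [5.14, 0.01]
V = [[-0.51,0.86], [0.86,0.51]]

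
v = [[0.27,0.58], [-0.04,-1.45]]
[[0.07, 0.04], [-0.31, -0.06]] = v @ [[-0.2, 0.06],[0.22, 0.04]]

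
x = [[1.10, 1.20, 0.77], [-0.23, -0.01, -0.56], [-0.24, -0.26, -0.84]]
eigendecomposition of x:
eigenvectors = [[-0.54, 0.97, 0.85],[0.38, -0.21, -0.53],[0.75, -0.11, -0.06]]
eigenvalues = [-0.8, 0.75, 0.3]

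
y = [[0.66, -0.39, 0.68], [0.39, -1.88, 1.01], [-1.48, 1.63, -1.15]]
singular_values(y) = [3.34, 0.85, 0.25]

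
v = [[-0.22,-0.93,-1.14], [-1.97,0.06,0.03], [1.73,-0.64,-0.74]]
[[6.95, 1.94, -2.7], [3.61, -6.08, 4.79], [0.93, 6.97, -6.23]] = v@[[-2.0, 3.05, -2.36], [-4.46, -0.05, 1.5], [-2.07, -2.25, 1.6]]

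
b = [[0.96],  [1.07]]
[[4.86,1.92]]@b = [[6.72]]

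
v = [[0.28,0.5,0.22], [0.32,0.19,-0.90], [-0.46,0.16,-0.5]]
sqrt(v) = [[0.73, 0.24, 0.5],[-0.09, 0.71, -0.96],[-0.47, 0.31, 0.18]]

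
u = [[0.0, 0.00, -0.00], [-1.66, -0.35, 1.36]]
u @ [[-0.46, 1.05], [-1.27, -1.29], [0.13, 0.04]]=[[0.0, 0.0], [1.38, -1.24]]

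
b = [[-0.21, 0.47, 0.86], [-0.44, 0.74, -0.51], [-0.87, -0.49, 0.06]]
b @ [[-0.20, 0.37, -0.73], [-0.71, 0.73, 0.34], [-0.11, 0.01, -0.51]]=[[-0.39, 0.27, -0.13], [-0.38, 0.37, 0.83], [0.52, -0.68, 0.44]]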